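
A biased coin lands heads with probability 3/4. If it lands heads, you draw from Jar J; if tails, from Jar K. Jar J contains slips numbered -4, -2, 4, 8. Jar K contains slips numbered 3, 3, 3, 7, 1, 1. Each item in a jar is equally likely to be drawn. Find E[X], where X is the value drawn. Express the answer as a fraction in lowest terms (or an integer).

15/8

E[X | Jar J] = (-4 − 2 + 4 + 8)/4 = 3/2
E[X | Jar K] = (3 + 3 + 3 + 7 + 1 + 1)/6 = 3
E[X] = (3/4)·3/2 + (1/4)·3 = 15/8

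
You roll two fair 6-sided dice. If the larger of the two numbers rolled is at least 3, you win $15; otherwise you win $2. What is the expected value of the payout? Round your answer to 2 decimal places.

E[payout] = (1/9)·2 + (8/9)·15 = 122/9
≈ $13.56

$13.56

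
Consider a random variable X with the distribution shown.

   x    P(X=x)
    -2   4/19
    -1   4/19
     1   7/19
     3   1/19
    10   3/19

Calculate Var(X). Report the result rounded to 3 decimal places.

E[X] = (4/19)·(-2) + (4/19)·(-1) + (7/19)·1 + (1/19)·3 + (3/19)·10 = 28/19
E[X²] = (4/19)·4 + (4/19)·1 + (7/19)·1 + (1/19)·9 + (3/19)·100 = 336/19
Var(X) = 336/19 − (28/19)² = 5600/361 ≈ 15.512

15.512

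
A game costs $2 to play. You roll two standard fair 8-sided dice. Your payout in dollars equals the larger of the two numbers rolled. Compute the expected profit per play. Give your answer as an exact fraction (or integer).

Distribution of the larger of the two numbers rolled: 1 w.p. 1/64, 2 w.p. 3/64, 3 w.p. 5/64, 4 w.p. 7/64, 5 w.p. 9/64, 6 w.p. 11/64, …
E[payout] = (1/64)·1 + (3/64)·2 + (5/64)·3 + (7/64)·4 + (9/64)·5 + (11/64)·6 + (13/64)·7 + (15/64)·8 = 93/16
Expected profit = 93/16 − 2 = 61/16

61/16 dollars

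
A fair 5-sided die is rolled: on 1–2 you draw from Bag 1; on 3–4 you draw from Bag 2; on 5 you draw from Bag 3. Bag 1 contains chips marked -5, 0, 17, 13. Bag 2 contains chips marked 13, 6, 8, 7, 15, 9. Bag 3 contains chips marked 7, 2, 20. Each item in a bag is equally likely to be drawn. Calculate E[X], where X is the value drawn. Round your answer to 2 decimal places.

E[X | Bag 1] = (-5 + 0 + 17 + 13)/4 = 25/4
E[X | Bag 2] = (13 + 6 + 8 + 7 + 15 + 9)/6 = 29/3
E[X | Bag 3] = (7 + 2 + 20)/3 = 29/3
E[X] = (2/5)·25/4 + (2/5)·29/3 + (1/5)·29/3 = 83/10 ≈ 8.30

8.30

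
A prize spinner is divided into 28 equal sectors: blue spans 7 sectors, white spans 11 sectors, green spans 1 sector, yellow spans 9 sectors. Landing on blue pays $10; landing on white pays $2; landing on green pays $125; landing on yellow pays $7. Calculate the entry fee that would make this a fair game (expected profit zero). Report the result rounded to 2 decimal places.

E[payout] = (7/28)·10 + (11/28)·2 + (1/28)·125 + (9/28)·7 = 10
Fair fee = E[payout] = 10 ≈ $10.00

$10.00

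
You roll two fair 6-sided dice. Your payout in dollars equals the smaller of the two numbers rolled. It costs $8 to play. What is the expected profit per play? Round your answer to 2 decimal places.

-$5.47

Distribution of the smaller of the two numbers rolled: 1 w.p. 11/36, 2 w.p. 1/4, 3 w.p. 7/36, 4 w.p. 5/36, 5 w.p. 1/12, 6 w.p. 1/36
E[payout] = (11/36)·1 + (1/4)·2 + (7/36)·3 + (5/36)·4 + (1/12)·5 + (1/36)·6 = 91/36
Expected profit = 91/36 − 8 = -197/36 ≈ -$5.47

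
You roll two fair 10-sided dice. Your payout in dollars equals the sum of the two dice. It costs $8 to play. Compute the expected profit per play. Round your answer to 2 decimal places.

$3.00

Distribution of the sum of the two dice: 2 w.p. 1/100, 3 w.p. 1/50, 4 w.p. 3/100, 5 w.p. 1/25, 6 w.p. 1/20, 7 w.p. 3/50, …
E[payout] = (1/100)·2 + (1/50)·3 + (3/100)·4 + (1/25)·5 + (1/20)·6 + (3/50)·7 + (7/100)·8 + (2/25)·9 + (9/100)·10 + (1/10)·11 + (9/100)·12 + (2/25)·13 + (7/100)·14 + (3/50)·15 + (1/20)·16 + (1/25)·17 + (3/100)·18 + (1/50)·19 + (1/100)·20 = 11
Expected profit = 11 − 8 = 3 ≈ $3.00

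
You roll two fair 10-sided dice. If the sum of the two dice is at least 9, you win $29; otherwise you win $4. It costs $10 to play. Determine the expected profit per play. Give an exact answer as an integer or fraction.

$12

E[payout] = (7/25)·4 + (18/25)·29 = 22
Expected profit = 22 − 10 = 12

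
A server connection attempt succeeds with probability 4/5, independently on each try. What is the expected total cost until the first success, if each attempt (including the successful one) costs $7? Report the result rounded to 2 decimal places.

$8.75

E[#attempts] = 1/p = 5/4; E[cost] = 7·5/4 = 35/4.
≈ 8.75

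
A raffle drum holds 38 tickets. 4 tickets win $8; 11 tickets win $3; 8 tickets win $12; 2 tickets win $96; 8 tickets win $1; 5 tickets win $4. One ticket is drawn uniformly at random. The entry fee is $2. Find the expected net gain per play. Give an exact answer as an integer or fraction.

E[payout] = (4/38)·8 + (11/38)·3 + (8/38)·12 + (2/38)·96 + (8/38)·1 + (5/38)·4 = 381/38
Expected profit = 381/38 − 2 = 305/38

305/38 dollars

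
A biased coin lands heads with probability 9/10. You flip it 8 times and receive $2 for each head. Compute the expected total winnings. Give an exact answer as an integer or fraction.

E[#heads] = 8·9/10 = 36/5 (linearity over flips).
E[winnings] = 2·36/5 = 72/5.

72/5 dollars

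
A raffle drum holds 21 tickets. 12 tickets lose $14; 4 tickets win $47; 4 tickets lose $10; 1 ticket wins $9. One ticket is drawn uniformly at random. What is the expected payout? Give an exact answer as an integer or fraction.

-11/21 dollars

E[payout] = (12/21)·(-14) + (4/21)·47 + (4/21)·(-10) + (1/21)·9 = -11/21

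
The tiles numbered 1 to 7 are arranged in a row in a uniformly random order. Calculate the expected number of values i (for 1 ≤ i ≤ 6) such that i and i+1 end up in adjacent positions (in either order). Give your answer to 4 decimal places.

1.7143

For each i ∈ {1,…,6}, let Xᵢ = 1 if i and i+1 are adjacent. P(Xᵢ=1) = 2·(7−1)!/7! = 2/7.
By linearity, E[ΣXᵢ] = (6)·(2/7) = 12/7.
≈ 1.7143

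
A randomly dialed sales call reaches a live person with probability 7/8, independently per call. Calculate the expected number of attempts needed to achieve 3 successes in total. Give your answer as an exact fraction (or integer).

By linearity (sum of 3 independent geometric waits), E[trials] = 3/p = 3/(7/8) = 24/7.

24/7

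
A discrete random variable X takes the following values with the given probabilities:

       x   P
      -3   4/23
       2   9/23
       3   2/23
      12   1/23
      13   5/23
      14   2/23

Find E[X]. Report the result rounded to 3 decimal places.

5.087

E[X] = (4/23)·(-3) + (9/23)·2 + (2/23)·3 + (1/23)·12 + (5/23)·13 + (2/23)·14
     = 117/23 ≈ 5.087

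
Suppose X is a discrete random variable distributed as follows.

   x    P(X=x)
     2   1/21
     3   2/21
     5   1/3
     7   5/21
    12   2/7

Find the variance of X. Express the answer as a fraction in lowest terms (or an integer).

E[X] = (1/21)·2 + (2/21)·3 + (1/3)·5 + (5/21)·7 + (2/7)·12 = 50/7
E[X²] = (1/21)·4 + (2/21)·9 + (1/3)·25 + (5/21)·49 + (2/7)·144 = 1306/21
Var(X) = 1306/21 − (50/7)² = 1642/147

1642/147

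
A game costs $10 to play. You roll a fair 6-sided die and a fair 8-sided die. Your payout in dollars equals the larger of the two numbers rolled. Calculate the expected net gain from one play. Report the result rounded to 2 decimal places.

-$4.77

Distribution of the larger of the two numbers rolled: 1 w.p. 1/48, 2 w.p. 1/16, 3 w.p. 5/48, 4 w.p. 7/48, 5 w.p. 3/16, 6 w.p. 11/48, …
E[payout] = (1/48)·1 + (1/16)·2 + (5/48)·3 + (7/48)·4 + (3/16)·5 + (11/48)·6 + (1/8)·7 + (1/8)·8 = 251/48
Expected profit = 251/48 − 10 = -229/48 ≈ -$4.77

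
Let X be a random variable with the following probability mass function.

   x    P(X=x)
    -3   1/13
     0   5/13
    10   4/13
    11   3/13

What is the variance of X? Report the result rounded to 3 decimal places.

E[X] = (1/13)·(-3) + (5/13)·0 + (4/13)·10 + (3/13)·11 = 70/13
E[X²] = (1/13)·9 + (5/13)·0 + (4/13)·100 + (3/13)·121 = 772/13
Var(X) = 772/13 − (70/13)² = 5136/169 ≈ 30.391

30.391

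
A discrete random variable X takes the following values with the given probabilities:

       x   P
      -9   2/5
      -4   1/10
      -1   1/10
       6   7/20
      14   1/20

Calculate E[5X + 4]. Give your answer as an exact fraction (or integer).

E[5x+4] = (2/5)·(-41) + (1/10)·(-16) + (1/10)·(-1) + (7/20)·34 + (1/20)·74
     = -5/2

-5/2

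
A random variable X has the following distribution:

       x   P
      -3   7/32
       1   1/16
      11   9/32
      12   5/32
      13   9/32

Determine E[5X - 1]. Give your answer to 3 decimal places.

39.156

E[5x-1] = (7/32)·(-16) + (1/16)·4 + (9/32)·54 + (5/32)·59 + (9/32)·64
     = 1253/32 ≈ 39.156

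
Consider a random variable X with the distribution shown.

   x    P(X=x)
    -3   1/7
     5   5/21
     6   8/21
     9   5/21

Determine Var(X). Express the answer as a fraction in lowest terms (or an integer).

E[X] = (1/7)·(-3) + (5/21)·5 + (8/21)·6 + (5/21)·9 = 109/21
E[X²] = (1/7)·9 + (5/21)·25 + (8/21)·36 + (5/21)·81 = 845/21
Var(X) = 845/21 − (109/21)² = 5864/441

5864/441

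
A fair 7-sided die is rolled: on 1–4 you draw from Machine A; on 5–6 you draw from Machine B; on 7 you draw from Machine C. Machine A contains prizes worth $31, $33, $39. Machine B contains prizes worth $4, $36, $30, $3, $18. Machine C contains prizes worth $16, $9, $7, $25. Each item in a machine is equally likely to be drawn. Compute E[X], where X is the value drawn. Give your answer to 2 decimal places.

$26.85

E[X | Machine A] = (31 + 33 + 39)/3 = 103/3
E[X | Machine B] = (4 + 36 + 30 + 3 + 18)/5 = 91/5
E[X | Machine C] = (16 + 9 + 7 + 25)/4 = 57/4
E[X] = (4/7)·103/3 + (2/7)·91/5 + (1/7)·57/4 = 11279/420 ≈ 26.85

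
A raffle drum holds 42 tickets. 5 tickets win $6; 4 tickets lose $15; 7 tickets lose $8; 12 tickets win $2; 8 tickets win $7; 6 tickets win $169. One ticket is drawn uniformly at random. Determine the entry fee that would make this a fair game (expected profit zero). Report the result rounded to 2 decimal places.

$24.00

E[payout] = (5/42)·6 + (4/42)·(-15) + (7/42)·(-8) + (12/42)·2 + (8/42)·7 + (6/42)·169 = 24
Fair fee = E[payout] = 24 ≈ $24.00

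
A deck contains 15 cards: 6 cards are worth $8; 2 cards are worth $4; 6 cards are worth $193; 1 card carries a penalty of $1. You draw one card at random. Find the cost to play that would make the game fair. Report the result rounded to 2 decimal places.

$80.87

E[payout] = (6/15)·8 + (2/15)·4 + (6/15)·193 + (1/15)·(-1) = 1213/15
Fair fee = E[payout] = 1213/15 ≈ $80.87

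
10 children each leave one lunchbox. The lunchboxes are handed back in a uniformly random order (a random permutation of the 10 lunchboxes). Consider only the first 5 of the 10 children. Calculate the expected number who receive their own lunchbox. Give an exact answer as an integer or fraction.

Let Xᵢ = 1 if person i gets their own lunchbox. For each i, P(Xᵢ=1) = 1/10.
By linearity of expectation, E[X₁+…+X_5] = 5·(1/10) = 1/2.

1/2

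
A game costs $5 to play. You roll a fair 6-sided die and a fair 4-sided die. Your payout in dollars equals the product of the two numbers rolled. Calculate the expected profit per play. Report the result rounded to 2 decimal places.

$3.75

Distribution of the product of the two numbers rolled: 1 w.p. 1/24, 2 w.p. 1/12, 3 w.p. 1/12, 4 w.p. 1/8, 5 w.p. 1/24, 6 w.p. 1/8, …
E[payout] = (1/24)·1 + (1/12)·2 + (1/12)·3 + (1/8)·4 + (1/24)·5 + (1/8)·6 + (1/12)·8 + (1/24)·9 + (1/24)·10 + (1/8)·12 + (1/24)·15 + (1/24)·16 + (1/24)·18 + (1/24)·20 + (1/24)·24 = 35/4
Expected profit = 35/4 − 5 = 15/4 ≈ $3.75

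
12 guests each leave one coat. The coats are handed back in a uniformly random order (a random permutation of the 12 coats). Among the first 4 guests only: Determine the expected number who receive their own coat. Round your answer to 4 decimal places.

Let Xᵢ = 1 if person i gets their own coat. For each i, P(Xᵢ=1) = 1/12.
By linearity of expectation, E[X₁+…+X_4] = 4·(1/12) = 1/3.
≈ 0.3333

0.3333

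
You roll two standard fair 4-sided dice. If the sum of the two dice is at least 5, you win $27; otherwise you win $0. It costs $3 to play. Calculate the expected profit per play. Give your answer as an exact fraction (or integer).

E[payout] = (3/8)·0 + (5/8)·27 = 135/8
Expected profit = 135/8 − 3 = 111/8

111/8 dollars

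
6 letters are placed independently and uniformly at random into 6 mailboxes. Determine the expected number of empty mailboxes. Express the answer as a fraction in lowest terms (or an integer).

Let Xⱼ=1 if mailbox j is empty. P(Xⱼ=1) = ((6-1)/6)^6 = 15625/46656.
By linearity, E[#empty] = 6·15625/46656 = 15625/7776.

15625/7776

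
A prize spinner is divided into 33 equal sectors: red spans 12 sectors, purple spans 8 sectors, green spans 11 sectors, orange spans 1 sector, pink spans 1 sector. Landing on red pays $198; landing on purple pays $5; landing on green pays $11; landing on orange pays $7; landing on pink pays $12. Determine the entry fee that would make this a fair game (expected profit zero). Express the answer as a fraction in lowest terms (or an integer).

E[payout] = (12/33)·198 + (8/33)·5 + (11/33)·11 + (1/33)·7 + (1/33)·12 = 852/11
Fair fee = E[payout] = 852/11

852/11 dollars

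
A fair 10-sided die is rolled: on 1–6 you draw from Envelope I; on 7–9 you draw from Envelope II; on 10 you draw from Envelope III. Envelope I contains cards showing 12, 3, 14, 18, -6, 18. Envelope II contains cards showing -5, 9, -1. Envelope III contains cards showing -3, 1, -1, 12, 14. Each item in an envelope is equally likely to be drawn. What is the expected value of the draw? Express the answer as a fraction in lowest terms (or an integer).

E[X | Envelope I] = (12 + 3 + 14 + 18 − 6 + 18)/6 = 59/6
E[X | Envelope II] = (-5 + 9 − 1)/3 = 1
E[X | Envelope III] = (-3 + 1 − 1 + 12 + 14)/5 = 23/5
E[X] = (3/5)·59/6 + (3/10)·1 + (1/10)·23/5 = 333/50

333/50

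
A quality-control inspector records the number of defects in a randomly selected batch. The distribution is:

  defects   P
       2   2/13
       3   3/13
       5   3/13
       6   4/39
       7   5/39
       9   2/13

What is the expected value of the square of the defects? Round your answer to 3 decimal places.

E[X²] = (2/13)·4 + (3/13)·9 + (3/13)·25 + (4/39)·36 + (5/39)·49 + (2/13)·81
     = 1205/39 ≈ 30.897

30.897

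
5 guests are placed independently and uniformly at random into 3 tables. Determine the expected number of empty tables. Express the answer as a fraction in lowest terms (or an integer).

32/81

Let Xⱼ=1 if table j is empty. P(Xⱼ=1) = ((3-1)/3)^5 = 32/243.
By linearity, E[#empty] = 3·32/243 = 32/81.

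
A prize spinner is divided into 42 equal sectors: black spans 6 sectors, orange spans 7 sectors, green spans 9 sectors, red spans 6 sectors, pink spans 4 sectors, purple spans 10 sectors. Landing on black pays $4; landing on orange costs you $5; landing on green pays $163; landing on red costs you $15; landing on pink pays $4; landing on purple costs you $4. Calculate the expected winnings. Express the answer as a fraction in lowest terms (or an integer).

E[payout] = (6/42)·4 + (7/42)·(-5) + (9/42)·163 + (6/42)·(-15) + (4/42)·4 + (10/42)·(-4) = 671/21

671/21 dollars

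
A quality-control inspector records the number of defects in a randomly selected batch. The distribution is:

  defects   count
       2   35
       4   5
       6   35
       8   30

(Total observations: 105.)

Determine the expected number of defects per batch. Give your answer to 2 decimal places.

5.14

Total = 105, so P(defects=2) = 35/105, etc.
E[X] = (1/3)·2 + (1/21)·4 + (1/3)·6 + (2/7)·8
     = 36/7 ≈ 5.14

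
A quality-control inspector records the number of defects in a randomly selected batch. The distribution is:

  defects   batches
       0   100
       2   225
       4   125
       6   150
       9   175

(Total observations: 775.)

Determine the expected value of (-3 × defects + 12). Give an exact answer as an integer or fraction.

-39/31

Total = 775, so P(defects=0) = 100/775, etc.
E[-3x+12] = (4/31)·12 + (9/31)·6 + (5/31)·0 + (6/31)·(-6) + (7/31)·(-15)
     = -39/31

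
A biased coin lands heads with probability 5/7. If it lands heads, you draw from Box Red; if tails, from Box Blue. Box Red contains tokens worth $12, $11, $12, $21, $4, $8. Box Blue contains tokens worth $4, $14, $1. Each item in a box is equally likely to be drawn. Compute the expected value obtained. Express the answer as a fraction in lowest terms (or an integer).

208/21 dollars

E[X | Box Red] = (12 + 11 + 12 + 21 + 4 + 8)/6 = 34/3
E[X | Box Blue] = (4 + 14 + 1)/3 = 19/3
E[X] = (5/7)·34/3 + (2/7)·19/3 = 208/21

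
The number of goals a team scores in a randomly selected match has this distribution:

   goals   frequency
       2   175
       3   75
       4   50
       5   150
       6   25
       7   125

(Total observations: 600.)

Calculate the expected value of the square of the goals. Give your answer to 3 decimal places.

21.583

Total = 600, so P(goals=2) = 175/600, etc.
E[X²] = (7/24)·4 + (1/8)·9 + (1/12)·16 + (1/4)·25 + (1/24)·36 + (5/24)·49
     = 259/12 ≈ 21.583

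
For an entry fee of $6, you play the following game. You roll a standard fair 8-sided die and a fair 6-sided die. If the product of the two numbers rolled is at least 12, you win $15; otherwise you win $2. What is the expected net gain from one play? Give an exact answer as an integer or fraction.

E[payout] = (7/16)·2 + (9/16)·15 = 149/16
Expected profit = 149/16 − 6 = 53/16

53/16 dollars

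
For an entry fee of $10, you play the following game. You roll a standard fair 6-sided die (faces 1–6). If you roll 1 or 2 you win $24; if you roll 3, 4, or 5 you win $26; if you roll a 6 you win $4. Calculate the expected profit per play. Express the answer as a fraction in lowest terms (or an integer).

E[payout] = (1/6)·4 + (1/3)·24 + (1/2)·26 = 65/3
Expected profit = 65/3 − 10 = 35/3

35/3 dollars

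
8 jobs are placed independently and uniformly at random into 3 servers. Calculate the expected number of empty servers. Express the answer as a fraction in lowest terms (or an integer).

256/2187

Let Xⱼ=1 if server j is empty. P(Xⱼ=1) = ((3-1)/3)^8 = 256/6561.
By linearity, E[#empty] = 3·256/6561 = 256/2187.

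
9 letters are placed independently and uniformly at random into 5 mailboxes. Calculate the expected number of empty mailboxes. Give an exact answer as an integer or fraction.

Let Xⱼ=1 if mailbox j is empty. P(Xⱼ=1) = ((5-1)/5)^9 = 262144/1953125.
By linearity, E[#empty] = 5·262144/1953125 = 262144/390625.

262144/390625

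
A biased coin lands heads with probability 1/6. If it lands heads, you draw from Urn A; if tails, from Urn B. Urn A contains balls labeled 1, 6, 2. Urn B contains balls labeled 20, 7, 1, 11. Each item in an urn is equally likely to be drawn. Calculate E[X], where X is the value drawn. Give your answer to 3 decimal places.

E[X | Urn A] = (1 + 6 + 2)/3 = 3
E[X | Urn B] = (20 + 7 + 1 + 11)/4 = 39/4
E[X] = (1/6)·3 + (5/6)·39/4 = 69/8 ≈ 8.625

8.625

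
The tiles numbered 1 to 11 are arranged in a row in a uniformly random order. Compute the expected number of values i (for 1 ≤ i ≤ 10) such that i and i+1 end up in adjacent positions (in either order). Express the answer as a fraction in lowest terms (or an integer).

20/11

For each i ∈ {1,…,10}, let Xᵢ = 1 if i and i+1 are adjacent. P(Xᵢ=1) = 2·(11−1)!/11! = 2/11.
By linearity, E[ΣXᵢ] = (10)·(2/11) = 20/11.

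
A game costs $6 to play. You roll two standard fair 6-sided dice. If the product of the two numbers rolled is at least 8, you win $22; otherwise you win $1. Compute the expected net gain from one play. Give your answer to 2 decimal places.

E[payout] = (7/18)·1 + (11/18)·22 = 83/6
Expected profit = 83/6 − 6 = 47/6 ≈ $7.83

$7.83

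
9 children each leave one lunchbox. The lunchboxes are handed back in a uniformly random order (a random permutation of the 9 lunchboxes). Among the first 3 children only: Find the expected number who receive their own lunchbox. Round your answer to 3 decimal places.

0.333

Let Xᵢ = 1 if person i gets their own lunchbox. For each i, P(Xᵢ=1) = 1/9.
By linearity of expectation, E[X₁+…+X_3] = 3·(1/9) = 1/3.
≈ 0.333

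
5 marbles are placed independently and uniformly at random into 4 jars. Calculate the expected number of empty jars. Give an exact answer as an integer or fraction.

243/256

Let Xⱼ=1 if jar j is empty. P(Xⱼ=1) = ((4-1)/4)^5 = 243/1024.
By linearity, E[#empty] = 4·243/1024 = 243/256.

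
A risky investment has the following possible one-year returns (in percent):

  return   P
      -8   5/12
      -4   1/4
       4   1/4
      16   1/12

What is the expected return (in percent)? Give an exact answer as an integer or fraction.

E[X] = (5/12)·(-8) + (1/4)·(-4) + (1/4)·4 + (1/12)·16
     = -2

-2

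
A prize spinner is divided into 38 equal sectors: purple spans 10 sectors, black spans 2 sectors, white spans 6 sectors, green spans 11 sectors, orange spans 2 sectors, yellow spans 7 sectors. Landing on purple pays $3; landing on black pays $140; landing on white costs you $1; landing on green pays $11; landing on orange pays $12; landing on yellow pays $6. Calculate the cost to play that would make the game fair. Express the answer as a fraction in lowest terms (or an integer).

E[payout] = (10/38)·3 + (2/38)·140 + (6/38)·(-1) + (11/38)·11 + (2/38)·12 + (7/38)·6 = 491/38
Fair fee = E[payout] = 491/38

491/38 dollars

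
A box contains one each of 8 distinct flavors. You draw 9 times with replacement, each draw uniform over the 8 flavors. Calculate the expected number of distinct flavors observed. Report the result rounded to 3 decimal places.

Let Xⱼ=1 if type j appears at least once. P(Xⱼ=1) = 1 − ((8−1)/8)^9 = 93864121/134217728.
E[#distinct] = 8·93864121/134217728 = 93864121/16777216.
≈ 5.595

5.595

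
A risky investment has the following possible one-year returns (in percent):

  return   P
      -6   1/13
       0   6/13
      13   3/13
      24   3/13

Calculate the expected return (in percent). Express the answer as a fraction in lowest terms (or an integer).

105/13

E[X] = (1/13)·(-6) + (6/13)·0 + (3/13)·13 + (3/13)·24
     = 105/13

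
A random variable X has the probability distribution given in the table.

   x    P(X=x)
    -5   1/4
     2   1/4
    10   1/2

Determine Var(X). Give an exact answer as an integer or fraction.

E[X] = (1/4)·(-5) + (1/4)·2 + (1/2)·10 = 17/4
E[X²] = (1/4)·25 + (1/4)·4 + (1/2)·100 = 229/4
Var(X) = 229/4 − (17/4)² = 627/16

627/16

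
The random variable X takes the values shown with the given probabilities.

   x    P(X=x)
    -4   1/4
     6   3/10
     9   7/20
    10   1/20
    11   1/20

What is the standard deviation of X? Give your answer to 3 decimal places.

E[X] = 5, E[X²] = 271/5
Var(X) = E[X²] − (E[X])² = 271/5 − 25 = 146/5
SD(X) = √(146/5) ≈ 5.404

5.404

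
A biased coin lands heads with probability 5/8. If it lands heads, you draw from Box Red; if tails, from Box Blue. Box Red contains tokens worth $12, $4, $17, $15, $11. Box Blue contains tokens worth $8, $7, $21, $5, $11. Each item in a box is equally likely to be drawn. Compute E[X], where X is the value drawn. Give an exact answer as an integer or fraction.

E[X | Box Red] = (12 + 4 + 17 + 15 + 11)/5 = 59/5
E[X | Box Blue] = (8 + 7 + 21 + 5 + 11)/5 = 52/5
E[X] = (5/8)·59/5 + (3/8)·52/5 = 451/40

451/40 dollars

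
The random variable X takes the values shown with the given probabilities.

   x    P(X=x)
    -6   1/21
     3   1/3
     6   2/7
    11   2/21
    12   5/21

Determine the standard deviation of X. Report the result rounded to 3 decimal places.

4.550

E[X] = 19/3, E[X²] = 1277/21
Var(X) = E[X²] − (E[X])² = 1277/21 − 361/9 = 1304/63
SD(X) = √(1304/63) ≈ 4.550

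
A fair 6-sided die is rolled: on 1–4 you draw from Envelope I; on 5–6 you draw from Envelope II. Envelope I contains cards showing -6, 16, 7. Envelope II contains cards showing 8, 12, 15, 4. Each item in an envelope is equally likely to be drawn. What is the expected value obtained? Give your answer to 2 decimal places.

7.03

E[X | Envelope I] = (-6 + 16 + 7)/3 = 17/3
E[X | Envelope II] = (8 + 12 + 15 + 4)/4 = 39/4
E[X] = (2/3)·17/3 + (1/3)·39/4 = 253/36 ≈ 7.03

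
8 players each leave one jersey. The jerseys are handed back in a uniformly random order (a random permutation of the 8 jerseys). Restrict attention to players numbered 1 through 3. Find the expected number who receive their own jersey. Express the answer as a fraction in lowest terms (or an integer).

Let Xᵢ = 1 if person i gets their own jersey. For each i, P(Xᵢ=1) = 1/8.
By linearity of expectation, E[X₁+…+X_3] = 3·(1/8) = 3/8.

3/8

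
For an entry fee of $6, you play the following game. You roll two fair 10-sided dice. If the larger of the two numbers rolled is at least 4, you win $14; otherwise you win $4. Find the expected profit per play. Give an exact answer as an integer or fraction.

E[payout] = (9/100)·4 + (91/100)·14 = 131/10
Expected profit = 131/10 − 6 = 71/10

71/10 dollars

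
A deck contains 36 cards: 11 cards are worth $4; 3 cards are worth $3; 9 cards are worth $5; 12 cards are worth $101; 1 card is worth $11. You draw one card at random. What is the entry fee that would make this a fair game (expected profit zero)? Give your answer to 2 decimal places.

$36.69

E[payout] = (11/36)·4 + (3/36)·3 + (9/36)·5 + (12/36)·101 + (1/36)·11 = 1321/36
Fair fee = E[payout] = 1321/36 ≈ $36.69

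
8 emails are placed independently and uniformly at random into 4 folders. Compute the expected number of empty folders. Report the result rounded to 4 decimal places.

Let Xⱼ=1 if folder j is empty. P(Xⱼ=1) = ((4-1)/4)^8 = 6561/65536.
By linearity, E[#empty] = 4·6561/65536 = 6561/16384.
≈ 0.4005

0.4005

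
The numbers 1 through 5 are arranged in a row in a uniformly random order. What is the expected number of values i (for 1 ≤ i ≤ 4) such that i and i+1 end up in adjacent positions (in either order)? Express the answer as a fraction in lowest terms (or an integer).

8/5

For each i ∈ {1,…,4}, let Xᵢ = 1 if i and i+1 are adjacent. P(Xᵢ=1) = 2·(5−1)!/5! = 2/5.
By linearity, E[ΣXᵢ] = (4)·(2/5) = 8/5.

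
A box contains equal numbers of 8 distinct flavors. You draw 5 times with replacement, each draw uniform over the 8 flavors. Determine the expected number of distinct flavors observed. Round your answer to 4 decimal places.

Let Xⱼ=1 if type j appears at least once. P(Xⱼ=1) = 1 − ((8−1)/8)^5 = 15961/32768.
E[#distinct] = 8·15961/32768 = 15961/4096.
≈ 3.8967

3.8967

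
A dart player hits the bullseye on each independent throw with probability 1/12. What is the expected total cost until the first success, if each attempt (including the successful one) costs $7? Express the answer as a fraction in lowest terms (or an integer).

$84

E[#attempts] = 1/p = 12; E[cost] = 7·12 = 84.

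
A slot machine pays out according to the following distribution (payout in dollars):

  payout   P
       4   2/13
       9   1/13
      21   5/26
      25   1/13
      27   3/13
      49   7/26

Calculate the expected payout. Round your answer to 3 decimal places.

$26.692

E[X] = (2/13)·4 + (1/13)·9 + (5/26)·21 + (1/13)·25 + (3/13)·27 + (7/26)·49
     = 347/13 ≈ 26.692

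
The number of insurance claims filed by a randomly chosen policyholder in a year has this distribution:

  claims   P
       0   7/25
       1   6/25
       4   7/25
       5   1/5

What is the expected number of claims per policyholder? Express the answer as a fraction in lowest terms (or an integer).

59/25

E[X] = (7/25)·0 + (6/25)·1 + (7/25)·4 + (1/5)·5
     = 59/25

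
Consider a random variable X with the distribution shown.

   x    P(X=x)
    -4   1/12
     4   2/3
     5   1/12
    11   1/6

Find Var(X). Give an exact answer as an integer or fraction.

E[X] = (1/12)·(-4) + (2/3)·4 + (1/12)·5 + (1/6)·11 = 55/12
E[X²] = (1/12)·16 + (2/3)·16 + (1/12)·25 + (1/6)·121 = 137/4
Var(X) = 137/4 − (55/12)² = 1907/144

1907/144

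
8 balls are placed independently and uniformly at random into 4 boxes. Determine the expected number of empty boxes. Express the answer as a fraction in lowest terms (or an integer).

6561/16384

Let Xⱼ=1 if box j is empty. P(Xⱼ=1) = ((4-1)/4)^8 = 6561/65536.
By linearity, E[#empty] = 4·6561/65536 = 6561/16384.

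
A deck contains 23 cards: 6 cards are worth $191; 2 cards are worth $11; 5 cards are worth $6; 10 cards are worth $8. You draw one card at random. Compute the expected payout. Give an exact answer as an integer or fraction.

E[payout] = (6/23)·191 + (2/23)·11 + (5/23)·6 + (10/23)·8 = 1278/23

1278/23 dollars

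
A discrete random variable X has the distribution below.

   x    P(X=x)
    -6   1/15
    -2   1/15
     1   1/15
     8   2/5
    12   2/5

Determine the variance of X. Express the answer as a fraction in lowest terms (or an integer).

E[X] = (1/15)·(-6) + (1/15)·(-2) + (1/15)·1 + (2/5)·8 + (2/5)·12 = 113/15
E[X²] = (1/15)·36 + (1/15)·4 + (1/15)·1 + (2/5)·64 + (2/5)·144 = 1289/15
Var(X) = 1289/15 − (113/15)² = 6566/225

6566/225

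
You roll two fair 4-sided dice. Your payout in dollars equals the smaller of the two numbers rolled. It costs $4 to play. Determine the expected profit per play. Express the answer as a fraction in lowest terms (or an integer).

-17/8 dollars

Distribution of the smaller of the two numbers rolled: 1 w.p. 7/16, 2 w.p. 5/16, 3 w.p. 3/16, 4 w.p. 1/16
E[payout] = (7/16)·1 + (5/16)·2 + (3/16)·3 + (1/16)·4 = 15/8
Expected profit = 15/8 − 4 = -17/8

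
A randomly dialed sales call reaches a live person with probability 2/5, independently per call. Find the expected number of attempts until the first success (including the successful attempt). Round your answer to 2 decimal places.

2.50

For a geometric distribution, E[trials] = 1/p = 1/(2/5) = 5/2.
≈ 2.50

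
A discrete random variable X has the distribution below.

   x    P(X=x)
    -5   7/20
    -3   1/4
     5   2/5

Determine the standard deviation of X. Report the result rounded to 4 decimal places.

E[X] = -1/2, E[X²] = 21
Var(X) = E[X²] − (E[X])² = 21 − 1/4 = 83/4
SD(X) = √(83/4) ≈ 4.5552

4.5552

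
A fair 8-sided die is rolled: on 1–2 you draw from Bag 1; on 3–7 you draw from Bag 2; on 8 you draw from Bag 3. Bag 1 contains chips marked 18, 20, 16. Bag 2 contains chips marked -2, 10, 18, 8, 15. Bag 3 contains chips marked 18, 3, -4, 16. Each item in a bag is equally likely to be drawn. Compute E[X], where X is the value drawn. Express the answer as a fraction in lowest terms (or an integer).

373/32

E[X | Bag 1] = (18 + 20 + 16)/3 = 18
E[X | Bag 2] = (-2 + 10 + 18 + 8 + 15)/5 = 49/5
E[X | Bag 3] = (18 + 3 − 4 + 16)/4 = 33/4
E[X] = (1/4)·18 + (5/8)·49/5 + (1/8)·33/4 = 373/32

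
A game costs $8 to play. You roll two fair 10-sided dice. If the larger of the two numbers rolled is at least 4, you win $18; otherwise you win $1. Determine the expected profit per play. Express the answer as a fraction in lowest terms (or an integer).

E[payout] = (9/100)·1 + (91/100)·18 = 1647/100
Expected profit = 1647/100 − 8 = 847/100

847/100 dollars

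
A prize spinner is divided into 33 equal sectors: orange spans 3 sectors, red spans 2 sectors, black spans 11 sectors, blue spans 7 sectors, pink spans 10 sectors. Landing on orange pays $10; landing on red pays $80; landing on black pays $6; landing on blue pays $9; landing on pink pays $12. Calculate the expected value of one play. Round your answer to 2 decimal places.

E[payout] = (3/33)·10 + (2/33)·80 + (11/33)·6 + (7/33)·9 + (10/33)·12 = 439/33
≈ $13.30

$13.30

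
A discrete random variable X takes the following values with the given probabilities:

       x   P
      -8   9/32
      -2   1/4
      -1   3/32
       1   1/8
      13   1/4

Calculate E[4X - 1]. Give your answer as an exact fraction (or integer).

9/8

E[4x-1] = (9/32)·(-33) + (1/4)·(-9) + (3/32)·(-5) + (1/8)·3 + (1/4)·51
     = 9/8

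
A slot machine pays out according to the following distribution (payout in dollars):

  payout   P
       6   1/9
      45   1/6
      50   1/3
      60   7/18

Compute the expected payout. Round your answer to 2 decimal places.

$48.17

E[X] = (1/9)·6 + (1/6)·45 + (1/3)·50 + (7/18)·60
     = 289/6 ≈ 48.17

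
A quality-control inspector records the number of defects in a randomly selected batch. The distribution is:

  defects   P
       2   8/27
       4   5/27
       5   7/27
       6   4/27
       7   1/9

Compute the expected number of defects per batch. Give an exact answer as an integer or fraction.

116/27

E[X] = (8/27)·2 + (5/27)·4 + (7/27)·5 + (4/27)·6 + (1/9)·7
     = 116/27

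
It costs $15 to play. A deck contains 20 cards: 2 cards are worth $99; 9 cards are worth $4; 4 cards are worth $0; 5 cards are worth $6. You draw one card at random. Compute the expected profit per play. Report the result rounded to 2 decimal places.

E[payout] = (2/20)·99 + (9/20)·4 + (4/20)·0 + (5/20)·6 = 66/5
Expected profit = 66/5 − 15 = -9/5 ≈ -$1.80

-$1.80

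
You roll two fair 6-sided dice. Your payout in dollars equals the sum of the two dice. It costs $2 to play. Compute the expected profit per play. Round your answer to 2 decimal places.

$5.00

Distribution of the sum of the two dice: 2 w.p. 1/36, 3 w.p. 1/18, 4 w.p. 1/12, 5 w.p. 1/9, 6 w.p. 5/36, 7 w.p. 1/6, …
E[payout] = (1/36)·2 + (1/18)·3 + (1/12)·4 + (1/9)·5 + (5/36)·6 + (1/6)·7 + (5/36)·8 + (1/9)·9 + (1/12)·10 + (1/18)·11 + (1/36)·12 = 7
Expected profit = 7 − 2 = 5 ≈ $5.00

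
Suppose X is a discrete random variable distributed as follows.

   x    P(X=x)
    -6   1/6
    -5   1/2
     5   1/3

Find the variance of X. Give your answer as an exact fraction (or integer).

E[X] = (1/6)·(-6) + (1/2)·(-5) + (1/3)·5 = -11/6
E[X²] = (1/6)·36 + (1/2)·25 + (1/3)·25 = 161/6
Var(X) = 161/6 − (-11/6)² = 845/36

845/36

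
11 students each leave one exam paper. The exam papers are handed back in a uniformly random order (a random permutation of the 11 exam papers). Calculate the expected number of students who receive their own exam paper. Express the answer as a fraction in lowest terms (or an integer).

1

Let Xᵢ = 1 if person i gets their own exam paper. For each i, P(Xᵢ=1) = 1/11.
By linearity of expectation, E[X₁+…+X_11] = 11·(1/11) = 1.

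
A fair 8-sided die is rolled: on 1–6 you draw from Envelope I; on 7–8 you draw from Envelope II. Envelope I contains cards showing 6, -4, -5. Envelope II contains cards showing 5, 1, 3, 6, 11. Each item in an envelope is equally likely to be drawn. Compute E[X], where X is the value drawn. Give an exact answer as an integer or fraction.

11/20

E[X | Envelope I] = (6 − 4 − 5)/3 = -1
E[X | Envelope II] = (5 + 1 + 3 + 6 + 11)/5 = 26/5
E[X] = (3/4)·(-1) + (1/4)·26/5 = 11/20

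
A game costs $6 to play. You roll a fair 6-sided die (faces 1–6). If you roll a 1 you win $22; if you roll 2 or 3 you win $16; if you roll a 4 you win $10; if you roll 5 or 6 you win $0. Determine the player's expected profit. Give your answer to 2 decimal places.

$4.67

E[payout] = (1/3)·0 + (1/6)·10 + (1/3)·16 + (1/6)·22 = 32/3
Expected profit = 32/3 − 6 = 14/3 ≈ $4.67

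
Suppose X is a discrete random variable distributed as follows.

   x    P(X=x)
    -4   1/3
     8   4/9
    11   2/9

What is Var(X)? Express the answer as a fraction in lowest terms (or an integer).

350/9

E[X] = (1/3)·(-4) + (4/9)·8 + (2/9)·11 = 14/3
E[X²] = (1/3)·16 + (4/9)·64 + (2/9)·121 = 182/3
Var(X) = 182/3 − (14/3)² = 350/9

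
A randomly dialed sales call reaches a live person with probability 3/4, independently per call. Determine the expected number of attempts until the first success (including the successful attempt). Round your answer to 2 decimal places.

For a geometric distribution, E[trials] = 1/p = 1/(3/4) = 4/3.
≈ 1.33

1.33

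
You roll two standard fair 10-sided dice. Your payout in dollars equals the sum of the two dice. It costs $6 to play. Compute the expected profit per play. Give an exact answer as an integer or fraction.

Distribution of the sum of the two dice: 2 w.p. 1/100, 3 w.p. 1/50, 4 w.p. 3/100, 5 w.p. 1/25, 6 w.p. 1/20, 7 w.p. 3/50, …
E[payout] = (1/100)·2 + (1/50)·3 + (3/100)·4 + (1/25)·5 + (1/20)·6 + (3/50)·7 + (7/100)·8 + (2/25)·9 + (9/100)·10 + (1/10)·11 + (9/100)·12 + (2/25)·13 + (7/100)·14 + (3/50)·15 + (1/20)·16 + (1/25)·17 + (3/100)·18 + (1/50)·19 + (1/100)·20 = 11
Expected profit = 11 − 6 = 5

$5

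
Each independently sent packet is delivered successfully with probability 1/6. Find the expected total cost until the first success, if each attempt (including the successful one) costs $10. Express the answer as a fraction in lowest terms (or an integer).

$60

E[#attempts] = 1/p = 6; E[cost] = 10·6 = 60.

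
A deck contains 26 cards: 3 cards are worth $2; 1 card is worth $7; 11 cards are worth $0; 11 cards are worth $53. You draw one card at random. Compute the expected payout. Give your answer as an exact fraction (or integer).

298/13 dollars

E[payout] = (3/26)·2 + (1/26)·7 + (11/26)·0 + (11/26)·53 = 298/13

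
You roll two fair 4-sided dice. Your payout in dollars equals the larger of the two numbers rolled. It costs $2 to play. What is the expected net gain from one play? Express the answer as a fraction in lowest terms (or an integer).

Distribution of the larger of the two numbers rolled: 1 w.p. 1/16, 2 w.p. 3/16, 3 w.p. 5/16, 4 w.p. 7/16
E[payout] = (1/16)·1 + (3/16)·2 + (5/16)·3 + (7/16)·4 = 25/8
Expected profit = 25/8 − 2 = 9/8

9/8 dollars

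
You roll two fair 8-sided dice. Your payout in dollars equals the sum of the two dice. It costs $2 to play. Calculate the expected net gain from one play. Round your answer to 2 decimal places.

$7.00

Distribution of the sum of the two dice: 2 w.p. 1/64, 3 w.p. 1/32, 4 w.p. 3/64, 5 w.p. 1/16, 6 w.p. 5/64, 7 w.p. 3/32, …
E[payout] = (1/64)·2 + (1/32)·3 + (3/64)·4 + (1/16)·5 + (5/64)·6 + (3/32)·7 + (7/64)·8 + (1/8)·9 + (7/64)·10 + (3/32)·11 + (5/64)·12 + (1/16)·13 + (3/64)·14 + (1/32)·15 + (1/64)·16 = 9
Expected profit = 9 − 2 = 7 ≈ $7.00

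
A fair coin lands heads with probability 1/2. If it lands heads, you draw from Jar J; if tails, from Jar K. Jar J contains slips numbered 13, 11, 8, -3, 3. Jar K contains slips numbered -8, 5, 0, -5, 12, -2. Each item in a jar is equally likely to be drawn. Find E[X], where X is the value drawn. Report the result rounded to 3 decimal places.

3.367

E[X | Jar J] = (13 + 11 + 8 − 3 + 3)/5 = 32/5
E[X | Jar K] = (-8 + 5 + 0 − 5 + 12 − 2)/6 = 1/3
E[X] = (1/2)·32/5 + (1/2)·1/3 = 101/30 ≈ 3.367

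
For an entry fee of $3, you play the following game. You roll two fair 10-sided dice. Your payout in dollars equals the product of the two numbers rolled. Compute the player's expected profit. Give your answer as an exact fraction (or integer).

Distribution of the product of the two numbers rolled: 1 w.p. 1/100, 2 w.p. 1/50, 3 w.p. 1/50, 4 w.p. 3/100, 5 w.p. 1/50, 6 w.p. 1/25, …
E[payout] = (1/100)·1 + (1/50)·2 + (1/50)·3 + (3/100)·4 + (1/50)·5 + (1/25)·6 + (1/50)·7 + (1/25)·8 + (3/100)·9 + (1/25)·10 + (1/25)·12 + (1/50)·14 + (1/50)·15 + (3/100)·16 + (1/25)·18 + (1/25)·20 + (1/50)·21 + (1/25)·24 + (1/100)·25 + (1/50)·27 + (1/50)·28 + (1/25)·30 + (1/50)·32 + (1/50)·35 + (3/100)·36 + (1/25)·40 + (1/50)·42 + (1/50)·45 + (1/50)·48 + (1/100)·49 + (1/50)·50 + (1/50)·54 + (1/50)·56 + (1/50)·60 + (1/50)·63 + (1/100)·64 + (1/50)·70 + (1/50)·72 + (1/50)·80 + (1/100)·81 + (1/50)·90 + (1/100)·100 = 121/4
Expected profit = 121/4 − 3 = 109/4

109/4 dollars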